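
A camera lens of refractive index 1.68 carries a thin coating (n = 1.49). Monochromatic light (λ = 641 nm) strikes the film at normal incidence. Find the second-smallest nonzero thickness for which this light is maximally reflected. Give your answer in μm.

Top surface (1.0 → 1.49): reflection off a higher-index medium gives a half-wave phase shift.
At the lower boundary (n = 1.49 to n = 1.68) the reflected ray undergoes a half-wave phase shift.
Net: no relative phase inversion (both shifts match).
So the condition for constructive reflection is 2 n t = m λ.
The second-smallest nonzero thickness corresponds to m = 2: t = m λ / (2 n) = 2.00 × 641 / (2 × 1.49) = 430 nm.

0.430 μm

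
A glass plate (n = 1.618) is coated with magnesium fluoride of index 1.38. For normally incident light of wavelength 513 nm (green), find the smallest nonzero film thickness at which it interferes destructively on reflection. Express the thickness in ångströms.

At the upper boundary (n = 1.0 to n = 1.38) the reflected ray undergoes a half-wave phase shift.
At the lower boundary (n = 1.38 to n = 1.618) the reflected ray undergoes a half-wave phase shift.
Zero or two π shifts → no net half-wave offset.
For minimum reflection here: 2 n t = (m + ½) λ.
Minimum at m = 0: t = λ / (4 n) = 513 / (4 × 1.38) = 92.9 nm.

929 Å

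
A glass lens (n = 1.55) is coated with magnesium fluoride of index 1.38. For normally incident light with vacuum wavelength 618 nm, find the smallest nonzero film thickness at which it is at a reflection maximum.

Ray reflecting at the top interface goes from n = 1.0 toward n = 1.38: a half-wave phase shift.
Ray reflecting at the bottom interface goes from n = 1.38 toward n = 1.55: a half-wave phase shift.
Zero or two π shifts → no net half-wave offset.
For bright reflection here: 2 n t = m λ.
Minimum nonzero at m = 1: t = λ / (2 n) = 618 / (2 × 1.38) = 224 nm.

224 nm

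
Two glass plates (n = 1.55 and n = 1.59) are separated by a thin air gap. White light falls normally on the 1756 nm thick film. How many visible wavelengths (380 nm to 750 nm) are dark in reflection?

Top surface (1.55 → 1.0): reflection off a lower-index medium gives no phase shift.
Ray reflecting at the bottom interface goes from n = 1.0 toward n = 1.59: a half-wave phase shift.
Net: one phase inversion between the two reflected rays.
For minimum reflection here: 2 n t = m λ.
λ = 2 n t / m = 3512 / m nm.
m=4: 878 nm (IR); m=5: 702 nm (visible); m=6: 585 nm (visible); m=7: 502 nm (visible); m=8: 439 nm (visible); m=9: 390 nm (visible); m=10: 351 nm (UV).

5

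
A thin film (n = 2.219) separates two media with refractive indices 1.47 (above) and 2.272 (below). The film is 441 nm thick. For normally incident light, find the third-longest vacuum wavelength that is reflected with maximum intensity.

652 nm

At the upper boundary (n = 1.47 to n = 2.219) the reflected ray undergoes a half-wave phase shift.
At the lower boundary (n = 2.219 to n = 2.272) the reflected ray undergoes a half-wave phase shift.
Zero or two π shifts → no net half-wave offset.
So the condition for constructive reflection is 2 n t = m λ.
λ = 2 n t / m. The third-longest wavelength is m = 3: λ = 2 × 2.219 × 441 / 3.00 = 652 nm.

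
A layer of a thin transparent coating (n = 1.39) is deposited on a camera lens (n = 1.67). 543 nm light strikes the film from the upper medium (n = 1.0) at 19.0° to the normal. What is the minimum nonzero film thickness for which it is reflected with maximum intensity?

201 nm

At the upper boundary (n = 1.0 to n = 1.39) the reflected ray undergoes a half-wave phase shift.
Ray reflecting at the bottom interface goes from n = 1.39 toward n = 1.67: a half-wave phase shift.
Zero or two π shifts → no net half-wave offset.
So the condition for constructive reflection is 2 n t cos θ_r = m λ.
Snell's law: 1.0 sin 19.0° = 1.39 sin θ_r → sin θ_r = 0.234, cos θ_r = 0.972.
Minimum nonzero at m = 1: t = λ / (2 n cos θ_r) = 543 / (2 × 1.39 × 0.972) = 201 nm.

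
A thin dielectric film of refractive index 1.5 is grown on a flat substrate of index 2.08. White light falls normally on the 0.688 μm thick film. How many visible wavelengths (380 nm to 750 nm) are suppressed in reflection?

2

At the upper boundary (n = 1.0 to n = 1.5) the reflected ray undergoes a half-wave phase shift.
At the lower boundary (n = 1.5 to n = 2.08) the reflected ray undergoes a half-wave phase shift.
Zero or two π shifts → no net half-wave offset.
So the condition for destructive reflection is 2 n t = (m + ½) λ.
λ = 2 n t / (m + ½) = 2064 / (m + ½) nm.
m=2: 826 nm (IR); m=3: 590 nm (visible); m=4: 459 nm (visible); m=5: 375 nm (UV).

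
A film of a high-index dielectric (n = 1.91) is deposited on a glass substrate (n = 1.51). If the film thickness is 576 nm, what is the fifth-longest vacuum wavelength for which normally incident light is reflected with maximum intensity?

Top surface (1.0 → 1.91): reflection off a higher-index medium gives a half-wave phase shift.
At the lower boundary (n = 1.91 to n = 1.51) the reflected ray undergoes no phase shift.
Net: one phase inversion between the two reflected rays.
So the condition for constructive reflection is 2 n t = (m + ½) λ.
λ = 2 n t / (m + ½). The fifth-longest wavelength is m = 4: λ = 2 × 1.91 × 576 / 4.50 = 489 nm.

489 nm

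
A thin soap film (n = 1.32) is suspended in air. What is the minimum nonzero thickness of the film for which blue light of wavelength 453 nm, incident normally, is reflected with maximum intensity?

Ray reflecting at the top interface goes from n = 1.0 toward n = 1.32: a half-wave phase shift.
At the lower boundary (n = 1.32 to n = 1.0) the reflected ray undergoes no phase shift.
The two reflections differ by half a wavelength.
With one net inversion, constructive interference in reflection requires 2 n t = (m + ½) λ.
Minimum at m = 0: t = λ / (4 n) = 453 / (4 × 1.32) = 85.8 nm.

85.8 nm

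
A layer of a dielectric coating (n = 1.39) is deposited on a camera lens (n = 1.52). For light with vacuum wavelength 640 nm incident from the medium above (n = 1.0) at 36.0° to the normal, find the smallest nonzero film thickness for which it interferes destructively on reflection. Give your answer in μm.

0.127 μm

Ray reflecting at the top interface goes from n = 1.0 toward n = 1.39: a half-wave phase shift.
Ray reflecting at the bottom interface goes from n = 1.39 toward n = 1.52: a half-wave phase shift.
Zero or two π shifts → no net half-wave offset.
With no net inversion, destructive interference in reflection requires 2 n t cos θ_r = (m + ½) λ.
Snell's law: 1.0 sin 36.0° = 1.39 sin θ_r → sin θ_r = 0.423, cos θ_r = 0.906.
Minimum at m = 0: t = λ / (4 n cos θ_r) = 640 / (4 × 1.39 × 0.906) = 127 nm.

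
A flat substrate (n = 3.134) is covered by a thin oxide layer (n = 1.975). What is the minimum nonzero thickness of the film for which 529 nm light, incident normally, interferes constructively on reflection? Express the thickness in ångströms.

At the upper boundary (n = 1.0 to n = 1.975) the reflected ray undergoes a half-wave phase shift.
Bottom surface (1.975 → 3.134): reflection off a higher-index medium gives a half-wave phase shift.
Net: no relative phase inversion (both shifts match).
With no net inversion, constructive interference in reflection requires 2 n t = m λ.
Minimum nonzero at m = 1: t = λ / (2 n) = 529 / (2 × 1.975) = 134 nm.

1339 Å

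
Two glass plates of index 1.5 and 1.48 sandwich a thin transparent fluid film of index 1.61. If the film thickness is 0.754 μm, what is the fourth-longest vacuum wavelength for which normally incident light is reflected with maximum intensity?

Top surface (1.5 → 1.61): reflection off a higher-index medium gives a half-wave phase shift.
Ray reflecting at the bottom interface goes from n = 1.61 toward n = 1.48: no phase shift.
Exactly one π shift → a net half-wave offset.
For strong reflection here: 2 n t = (m + ½) λ.
λ = 2 n t / (m + ½). The fourth-longest wavelength is m = 3: λ = 2 × 1.61 × 754 / 3.50 = 694 nm.

694 nm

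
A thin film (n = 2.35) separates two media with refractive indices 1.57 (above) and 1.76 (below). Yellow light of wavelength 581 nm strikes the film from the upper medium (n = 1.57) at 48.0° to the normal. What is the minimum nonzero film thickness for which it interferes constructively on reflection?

Top surface (1.57 → 2.35): reflection off a higher-index medium gives a half-wave phase shift.
At the lower boundary (n = 2.35 to n = 1.76) the reflected ray undergoes no phase shift.
Net: one phase inversion between the two reflected rays.
For strong reflection here: 2 n t cos θ_r = (m + ½) λ.
Snell's law: 1.57 sin 48.0° = 2.35 sin θ_r → sin θ_r = 0.496, cos θ_r = 0.868.
Minimum at m = 0: t = λ / (4 n cos θ_r) = 581 / (4 × 2.35 × 0.868) = 71.2 nm.

71.2 nm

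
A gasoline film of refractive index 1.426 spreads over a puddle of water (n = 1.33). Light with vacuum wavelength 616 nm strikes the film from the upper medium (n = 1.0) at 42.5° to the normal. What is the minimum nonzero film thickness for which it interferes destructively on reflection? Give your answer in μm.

0.245 μm

Top surface (1.0 → 1.426): reflection off a higher-index medium gives a half-wave phase shift.
At the lower boundary (n = 1.426 to n = 1.33) the reflected ray undergoes no phase shift.
Exactly one π shift → a net half-wave offset.
With one net inversion, destructive interference in reflection requires 2 n t cos θ_r = m λ.
Snell's law: 1.0 sin 42.5° = 1.426 sin θ_r → sin θ_r = 0.474, cos θ_r = 0.881.
Minimum nonzero at m = 1: t = λ / (2 n cos θ_r) = 616 / (2 × 1.426 × 0.881) = 245 nm.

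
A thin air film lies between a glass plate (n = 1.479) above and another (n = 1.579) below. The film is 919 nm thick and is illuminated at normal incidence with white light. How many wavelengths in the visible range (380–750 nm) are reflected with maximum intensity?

At the upper boundary (n = 1.479 to n = 1.0) the reflected ray undergoes no phase shift.
Ray reflecting at the bottom interface goes from n = 1.0 toward n = 1.579: a half-wave phase shift.
The two reflections differ by half a wavelength.
So the condition for constructive reflection is 2 n t = (m + ½) λ.
λ = 2 n t / (m + ½) = 1838 / (m + ½) nm.
m=1: 1225 nm (IR); m=2: 735 nm (visible); m=3: 525 nm (visible); m=4: 408 nm (visible); m=5: 334 nm (UV).

3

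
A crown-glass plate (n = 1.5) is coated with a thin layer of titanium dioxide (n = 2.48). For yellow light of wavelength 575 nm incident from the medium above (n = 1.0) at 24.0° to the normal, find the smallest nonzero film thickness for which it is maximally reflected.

At the upper boundary (n = 1.0 to n = 2.48) the reflected ray undergoes a half-wave phase shift.
Ray reflecting at the bottom interface goes from n = 2.48 toward n = 1.5: no phase shift.
Exactly one π shift → a net half-wave offset.
For strong reflection here: 2 n t cos θ_r = (m + ½) λ.
Snell's law: 1.0 sin 24.0° = 2.48 sin θ_r → sin θ_r = 0.164, cos θ_r = 0.986.
Minimum at m = 0: t = λ / (4 n cos θ_r) = 575 / (4 × 2.48 × 0.986) = 58.8 nm.

58.8 nm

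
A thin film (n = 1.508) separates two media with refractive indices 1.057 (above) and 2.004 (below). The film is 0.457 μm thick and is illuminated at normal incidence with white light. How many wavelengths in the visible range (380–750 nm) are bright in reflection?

2

Top surface (1.057 → 1.508): reflection off a higher-index medium gives a half-wave phase shift.
Bottom surface (1.508 → 2.004): reflection off a higher-index medium gives a half-wave phase shift.
The two reflections carry the same phase change, so no net offset.
For maximum reflection here: 2 n t = m λ.
λ = 2 n t / m = 1378 / m nm.
m=1: 1378 nm (IR); m=2: 689 nm (visible); m=3: 459 nm (visible); m=4: 345 nm (UV).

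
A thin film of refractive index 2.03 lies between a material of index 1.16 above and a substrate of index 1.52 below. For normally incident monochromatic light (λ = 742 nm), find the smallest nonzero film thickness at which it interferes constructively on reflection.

91.4 nm

Top surface (1.16 → 2.03): reflection off a higher-index medium gives a half-wave phase shift.
Ray reflecting at the bottom interface goes from n = 2.03 toward n = 1.52: no phase shift.
Net: one phase inversion between the two reflected rays.
With one net inversion, constructive interference in reflection requires 2 n t = (m + ½) λ.
Minimum at m = 0: t = λ / (4 n) = 742 / (4 × 2.03) = 91.4 nm.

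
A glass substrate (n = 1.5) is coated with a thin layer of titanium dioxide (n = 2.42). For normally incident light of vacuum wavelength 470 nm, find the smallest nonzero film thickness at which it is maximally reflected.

At the upper boundary (n = 1.0 to n = 2.42) the reflected ray undergoes a half-wave phase shift.
Bottom surface (2.42 → 1.5): reflection off a lower-index medium gives no phase shift.
Exactly one π shift → a net half-wave offset.
So the condition for constructive reflection is 2 n t = (m + ½) λ.
Minimum at m = 0: t = λ / (4 n) = 470 / (4 × 2.42) = 48.6 nm.

48.6 nm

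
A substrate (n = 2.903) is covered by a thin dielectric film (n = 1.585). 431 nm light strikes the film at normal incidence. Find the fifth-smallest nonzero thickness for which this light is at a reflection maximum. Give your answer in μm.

Ray reflecting at the top interface goes from n = 1.0 toward n = 1.585: a half-wave phase shift.
Ray reflecting at the bottom interface goes from n = 1.585 toward n = 2.903: a half-wave phase shift.
The two reflections carry the same phase change, so no net offset.
With no net inversion, constructive interference in reflection requires 2 n t = m λ.
The fifth-smallest nonzero thickness corresponds to m = 5: t = m λ / (2 n) = 5.00 × 431 / (2 × 1.585) = 680 nm.

0.680 μm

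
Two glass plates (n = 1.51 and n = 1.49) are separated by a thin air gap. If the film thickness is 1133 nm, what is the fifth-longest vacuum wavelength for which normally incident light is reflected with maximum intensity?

Top surface (1.51 → 1.0): reflection off a lower-index medium gives no phase shift.
At the lower boundary (n = 1.0 to n = 1.49) the reflected ray undergoes a half-wave phase shift.
The two reflections differ by half a wavelength.
With one net inversion, constructive interference in reflection requires 2 n t = (m + ½) λ.
λ = 2 n t / (m + ½). The fifth-longest wavelength is m = 4: λ = 2 × 1.0 × 1133 / 4.50 = 504 nm.

504 nm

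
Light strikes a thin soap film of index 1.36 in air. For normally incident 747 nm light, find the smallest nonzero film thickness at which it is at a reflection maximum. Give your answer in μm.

0.137 μm

At the upper boundary (n = 1.0 to n = 1.36) the reflected ray undergoes a half-wave phase shift.
Ray reflecting at the bottom interface goes from n = 1.36 toward n = 1.0: no phase shift.
Net: one phase inversion between the two reflected rays.
With one net inversion, constructive interference in reflection requires 2 n t = (m + ½) λ.
Minimum at m = 0: t = λ / (4 n) = 747 / (4 × 1.36) = 137 nm.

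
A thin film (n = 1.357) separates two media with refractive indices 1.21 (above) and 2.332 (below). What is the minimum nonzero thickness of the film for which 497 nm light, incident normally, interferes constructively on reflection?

Top surface (1.21 → 1.357): reflection off a higher-index medium gives a half-wave phase shift.
At the lower boundary (n = 1.357 to n = 2.332) the reflected ray undergoes a half-wave phase shift.
Net: no relative phase inversion (both shifts match).
With no net inversion, constructive interference in reflection requires 2 n t = m λ.
Minimum nonzero at m = 1: t = λ / (2 n) = 497 / (2 × 1.357) = 183 nm.

183 nm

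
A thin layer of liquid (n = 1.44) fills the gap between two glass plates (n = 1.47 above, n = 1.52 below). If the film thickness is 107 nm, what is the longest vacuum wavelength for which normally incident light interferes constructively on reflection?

At the upper boundary (n = 1.47 to n = 1.44) the reflected ray undergoes no phase shift.
At the lower boundary (n = 1.44 to n = 1.52) the reflected ray undergoes a half-wave phase shift.
Exactly one π shift → a net half-wave offset.
For bright reflection here: 2 n t = (m + ½) λ.
λ = 2 n t / (m + ½). The longest wavelength is m = 0: λ = 2 × 1.44 × 107 / 0.500 = 616 nm.

616 nm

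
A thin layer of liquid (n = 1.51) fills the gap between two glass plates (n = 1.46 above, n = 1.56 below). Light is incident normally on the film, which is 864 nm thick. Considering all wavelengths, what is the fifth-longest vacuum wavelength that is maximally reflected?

522 nm

Top surface (1.46 → 1.51): reflection off a higher-index medium gives a half-wave phase shift.
Bottom surface (1.51 → 1.56): reflection off a higher-index medium gives a half-wave phase shift.
Net: no relative phase inversion (both shifts match).
For strong reflection here: 2 n t = m λ.
λ = 2 n t / m. The fifth-longest wavelength is m = 5: λ = 2 × 1.51 × 864 / 5.00 = 522 nm.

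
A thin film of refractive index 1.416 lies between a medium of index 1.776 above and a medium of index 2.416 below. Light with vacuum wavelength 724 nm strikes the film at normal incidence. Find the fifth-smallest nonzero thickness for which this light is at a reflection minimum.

Top surface (1.776 → 1.416): reflection off a lower-index medium gives no phase shift.
Ray reflecting at the bottom interface goes from n = 1.416 toward n = 2.416: a half-wave phase shift.
Net: one phase inversion between the two reflected rays.
So the condition for destructive reflection is 2 n t = m λ.
The fifth-smallest nonzero thickness corresponds to m = 5: t = m λ / (2 n) = 5.00 × 724 / (2 × 1.416) = 1278 nm.

1278 nm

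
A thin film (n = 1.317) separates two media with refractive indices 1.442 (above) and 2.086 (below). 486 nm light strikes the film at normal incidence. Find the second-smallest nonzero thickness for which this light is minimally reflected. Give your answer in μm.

0.369 μm

Ray reflecting at the top interface goes from n = 1.442 toward n = 1.317: no phase shift.
Ray reflecting at the bottom interface goes from n = 1.317 toward n = 2.086: a half-wave phase shift.
Net: one phase inversion between the two reflected rays.
So the condition for destructive reflection is 2 n t = m λ.
The second-smallest nonzero thickness corresponds to m = 2: t = m λ / (2 n) = 2.00 × 486 / (2 × 1.317) = 369 nm.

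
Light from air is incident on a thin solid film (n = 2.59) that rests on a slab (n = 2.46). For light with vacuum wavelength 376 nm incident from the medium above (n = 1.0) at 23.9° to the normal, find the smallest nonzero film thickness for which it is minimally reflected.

At the upper boundary (n = 1.0 to n = 2.59) the reflected ray undergoes a half-wave phase shift.
Ray reflecting at the bottom interface goes from n = 2.59 toward n = 2.46: no phase shift.
The two reflections differ by half a wavelength.
So the condition for destructive reflection is 2 n t cos θ_r = m λ.
Snell's law: 1.0 sin 23.9° = 2.59 sin θ_r → sin θ_r = 0.156, cos θ_r = 0.988.
Minimum nonzero at m = 1: t = λ / (2 n cos θ_r) = 376 / (2 × 2.59 × 0.988) = 73.5 nm.

73.5 nm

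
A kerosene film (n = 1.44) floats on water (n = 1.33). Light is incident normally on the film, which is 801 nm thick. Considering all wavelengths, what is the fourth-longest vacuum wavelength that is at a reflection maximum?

659 nm

Top surface (1.0 → 1.44): reflection off a higher-index medium gives a half-wave phase shift.
Ray reflecting at the bottom interface goes from n = 1.44 toward n = 1.33: no phase shift.
Exactly one π shift → a net half-wave offset.
So the condition for constructive reflection is 2 n t = (m + ½) λ.
λ = 2 n t / (m + ½). The fourth-longest wavelength is m = 3: λ = 2 × 1.44 × 801 / 3.50 = 659 nm.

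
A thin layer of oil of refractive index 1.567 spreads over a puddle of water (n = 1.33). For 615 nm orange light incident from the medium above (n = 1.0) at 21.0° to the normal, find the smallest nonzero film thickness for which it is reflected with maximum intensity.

101 nm

Ray reflecting at the top interface goes from n = 1.0 toward n = 1.567: a half-wave phase shift.
Bottom surface (1.567 → 1.33): reflection off a lower-index medium gives no phase shift.
Exactly one π shift → a net half-wave offset.
So the condition for constructive reflection is 2 n t cos θ_r = (m + ½) λ.
Snell's law: 1.0 sin 21.0° = 1.567 sin θ_r → sin θ_r = 0.229, cos θ_r = 0.973.
Minimum at m = 0: t = λ / (4 n cos θ_r) = 615 / (4 × 1.567 × 0.973) = 101 nm.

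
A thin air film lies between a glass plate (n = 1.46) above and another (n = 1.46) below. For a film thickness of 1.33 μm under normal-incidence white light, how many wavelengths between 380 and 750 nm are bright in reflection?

3

Top surface (1.46 → 1.0): reflection off a lower-index medium gives no phase shift.
Ray reflecting at the bottom interface goes from n = 1.0 toward n = 1.46: a half-wave phase shift.
Net: one phase inversion between the two reflected rays.
For bright reflection here: 2 n t = (m + ½) λ.
λ = 2 n t / (m + ½) = 2660 / (m + ½) nm.
m=3: 760 nm (IR); m=4: 591 nm (visible); m=5: 484 nm (visible); m=6: 409 nm (visible); m=7: 355 nm (UV).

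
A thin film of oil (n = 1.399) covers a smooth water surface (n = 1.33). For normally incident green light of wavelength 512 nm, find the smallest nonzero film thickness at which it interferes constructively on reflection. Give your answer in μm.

0.0915 μm

Ray reflecting at the top interface goes from n = 1.0 toward n = 1.399: a half-wave phase shift.
At the lower boundary (n = 1.399 to n = 1.33) the reflected ray undergoes no phase shift.
Exactly one π shift → a net half-wave offset.
With one net inversion, constructive interference in reflection requires 2 n t = (m + ½) λ.
Minimum at m = 0: t = λ / (4 n) = 512 / (4 × 1.399) = 91.5 nm.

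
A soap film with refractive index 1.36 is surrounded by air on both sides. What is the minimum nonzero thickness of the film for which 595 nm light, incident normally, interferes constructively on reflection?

109 nm

At the upper boundary (n = 1.0 to n = 1.36) the reflected ray undergoes a half-wave phase shift.
At the lower boundary (n = 1.36 to n = 1.0) the reflected ray undergoes no phase shift.
Net: one phase inversion between the two reflected rays.
With one net inversion, constructive interference in reflection requires 2 n t = (m + ½) λ.
Minimum at m = 0: t = λ / (4 n) = 595 / (4 × 1.36) = 109 nm.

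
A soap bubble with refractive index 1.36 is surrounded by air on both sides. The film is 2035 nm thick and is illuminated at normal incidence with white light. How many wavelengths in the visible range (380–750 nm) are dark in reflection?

Top surface (1.0 → 1.36): reflection off a higher-index medium gives a half-wave phase shift.
Bottom surface (1.36 → 1.0): reflection off a lower-index medium gives no phase shift.
Net: one phase inversion between the two reflected rays.
With one net inversion, destructive interference in reflection requires 2 n t = m λ.
λ = 2 n t / m = 5535 / m nm.
m=7: 791 nm (IR); m=8: 692 nm (visible); m=9: 615 nm (visible); m=10: 554 nm (visible); m=11: 503 nm (visible); m=12: 461 nm (visible); m=13: 426 nm (visible); m=14: 395 nm (visible); m=15: 369 nm (UV).

7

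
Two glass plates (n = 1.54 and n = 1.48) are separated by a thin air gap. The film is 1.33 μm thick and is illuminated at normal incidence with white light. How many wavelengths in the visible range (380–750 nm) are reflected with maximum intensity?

At the upper boundary (n = 1.54 to n = 1.0) the reflected ray undergoes no phase shift.
At the lower boundary (n = 1.0 to n = 1.48) the reflected ray undergoes a half-wave phase shift.
Net: one phase inversion between the two reflected rays.
With one net inversion, constructive interference in reflection requires 2 n t = (m + ½) λ.
λ = 2 n t / (m + ½) = 2660 / (m + ½) nm.
m=3: 760 nm (IR); m=4: 591 nm (visible); m=5: 484 nm (visible); m=6: 409 nm (visible); m=7: 355 nm (UV).

3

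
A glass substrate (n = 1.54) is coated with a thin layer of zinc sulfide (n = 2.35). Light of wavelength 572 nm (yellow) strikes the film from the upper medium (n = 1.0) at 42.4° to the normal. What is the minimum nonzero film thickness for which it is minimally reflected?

127 nm

Top surface (1.0 → 2.35): reflection off a higher-index medium gives a half-wave phase shift.
At the lower boundary (n = 2.35 to n = 1.54) the reflected ray undergoes no phase shift.
The two reflections differ by half a wavelength.
So the condition for destructive reflection is 2 n t cos θ_r = m λ.
Snell's law: 1.0 sin 42.4° = 2.35 sin θ_r → sin θ_r = 0.287, cos θ_r = 0.958.
Minimum nonzero at m = 1: t = λ / (2 n cos θ_r) = 572 / (2 × 2.35 × 0.958) = 127 nm.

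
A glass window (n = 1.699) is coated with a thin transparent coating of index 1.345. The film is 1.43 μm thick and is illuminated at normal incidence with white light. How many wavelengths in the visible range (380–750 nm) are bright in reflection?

Ray reflecting at the top interface goes from n = 1.0 toward n = 1.345: a half-wave phase shift.
Bottom surface (1.345 → 1.699): reflection off a higher-index medium gives a half-wave phase shift.
Net: no relative phase inversion (both shifts match).
For bright reflection here: 2 n t = m λ.
λ = 2 n t / m = 3847 / m nm.
m=5: 769 nm (IR); m=6: 641 nm (visible); m=7: 550 nm (visible); m=8: 481 nm (visible); m=9: 427 nm (visible); m=10: 385 nm (visible); m=11: 350 nm (UV).

5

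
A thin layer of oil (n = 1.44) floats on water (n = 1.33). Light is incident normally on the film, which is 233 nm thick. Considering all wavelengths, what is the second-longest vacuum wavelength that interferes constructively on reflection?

447 nm

Ray reflecting at the top interface goes from n = 1.0 toward n = 1.44: a half-wave phase shift.
Ray reflecting at the bottom interface goes from n = 1.44 toward n = 1.33: no phase shift.
Exactly one π shift → a net half-wave offset.
With one net inversion, constructive interference in reflection requires 2 n t = (m + ½) λ.
λ = 2 n t / (m + ½). The second-longest wavelength is m = 1: λ = 2 × 1.44 × 233 / 1.50 = 447 nm.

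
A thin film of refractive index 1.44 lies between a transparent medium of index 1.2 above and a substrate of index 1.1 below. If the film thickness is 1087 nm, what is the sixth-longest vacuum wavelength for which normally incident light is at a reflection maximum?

569 nm

Top surface (1.2 → 1.44): reflection off a higher-index medium gives a half-wave phase shift.
Ray reflecting at the bottom interface goes from n = 1.44 toward n = 1.1: no phase shift.
Exactly one π shift → a net half-wave offset.
With one net inversion, constructive interference in reflection requires 2 n t = (m + ½) λ.
λ = 2 n t / (m + ½). The sixth-longest wavelength is m = 5: λ = 2 × 1.44 × 1087 / 5.50 = 569 nm.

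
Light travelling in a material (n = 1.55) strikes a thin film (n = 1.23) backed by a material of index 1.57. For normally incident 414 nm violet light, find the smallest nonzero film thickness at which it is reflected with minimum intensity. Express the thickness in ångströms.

At the upper boundary (n = 1.55 to n = 1.23) the reflected ray undergoes no phase shift.
Ray reflecting at the bottom interface goes from n = 1.23 toward n = 1.57: a half-wave phase shift.
The two reflections differ by half a wavelength.
So the condition for destructive reflection is 2 n t = m λ.
Minimum nonzero at m = 1: t = λ / (2 n) = 414 / (2 × 1.23) = 168 nm.

1683 Å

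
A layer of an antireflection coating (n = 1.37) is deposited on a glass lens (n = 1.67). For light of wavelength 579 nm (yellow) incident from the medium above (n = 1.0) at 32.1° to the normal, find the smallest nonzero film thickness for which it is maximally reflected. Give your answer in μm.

Ray reflecting at the top interface goes from n = 1.0 toward n = 1.37: a half-wave phase shift.
Ray reflecting at the bottom interface goes from n = 1.37 toward n = 1.67: a half-wave phase shift.
Net: no relative phase inversion (both shifts match).
So the condition for constructive reflection is 2 n t cos θ_r = m λ.
Snell's law: 1.0 sin 32.1° = 1.37 sin θ_r → sin θ_r = 0.388, cos θ_r = 0.922.
Minimum nonzero at m = 1: t = λ / (2 n cos θ_r) = 579 / (2 × 1.37 × 0.922) = 229 nm.

0.229 μm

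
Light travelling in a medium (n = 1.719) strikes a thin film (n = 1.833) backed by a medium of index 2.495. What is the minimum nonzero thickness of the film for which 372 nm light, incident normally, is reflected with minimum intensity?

At the upper boundary (n = 1.719 to n = 1.833) the reflected ray undergoes a half-wave phase shift.
Ray reflecting at the bottom interface goes from n = 1.833 toward n = 2.495: a half-wave phase shift.
Net: no relative phase inversion (both shifts match).
With no net inversion, destructive interference in reflection requires 2 n t = (m + ½) λ.
Minimum at m = 0: t = λ / (4 n) = 372 / (4 × 1.833) = 50.7 nm.

50.7 nm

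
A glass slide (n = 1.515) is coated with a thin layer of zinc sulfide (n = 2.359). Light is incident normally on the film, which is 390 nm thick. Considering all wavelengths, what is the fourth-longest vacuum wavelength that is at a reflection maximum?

526 nm

Top surface (1.0 → 2.359): reflection off a higher-index medium gives a half-wave phase shift.
Ray reflecting at the bottom interface goes from n = 2.359 toward n = 1.515: no phase shift.
Exactly one π shift → a net half-wave offset.
So the condition for constructive reflection is 2 n t = (m + ½) λ.
λ = 2 n t / (m + ½). The fourth-longest wavelength is m = 3: λ = 2 × 2.359 × 390 / 3.50 = 526 nm.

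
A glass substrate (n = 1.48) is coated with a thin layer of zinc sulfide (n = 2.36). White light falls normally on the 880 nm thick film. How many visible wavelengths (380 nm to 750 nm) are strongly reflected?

5

Top surface (1.0 → 2.36): reflection off a higher-index medium gives a half-wave phase shift.
Bottom surface (2.36 → 1.48): reflection off a lower-index medium gives no phase shift.
Exactly one π shift → a net half-wave offset.
For strong reflection here: 2 n t = (m + ½) λ.
λ = 2 n t / (m + ½) = 4154 / (m + ½) nm.
m=5: 755 nm (IR); m=6: 639 nm (visible); m=7: 554 nm (visible); m=8: 489 nm (visible); m=9: 437 nm (visible); m=10: 396 nm (visible); m=11: 361 nm (UV).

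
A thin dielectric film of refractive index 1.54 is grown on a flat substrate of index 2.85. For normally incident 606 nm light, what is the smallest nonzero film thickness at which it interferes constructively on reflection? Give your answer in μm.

0.197 μm

At the upper boundary (n = 1.0 to n = 1.54) the reflected ray undergoes a half-wave phase shift.
At the lower boundary (n = 1.54 to n = 2.85) the reflected ray undergoes a half-wave phase shift.
Zero or two π shifts → no net half-wave offset.
So the condition for constructive reflection is 2 n t = m λ.
The smallest nonzero thickness corresponds to m = 1: t = m λ / (2 n) = 1.00 × 606 / (2 × 1.54) = 197 nm.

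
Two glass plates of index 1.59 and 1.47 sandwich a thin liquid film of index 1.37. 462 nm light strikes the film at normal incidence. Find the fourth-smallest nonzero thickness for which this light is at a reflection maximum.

Top surface (1.59 → 1.37): reflection off a lower-index medium gives no phase shift.
Bottom surface (1.37 → 1.47): reflection off a higher-index medium gives a half-wave phase shift.
Exactly one π shift → a net half-wave offset.
With one net inversion, constructive interference in reflection requires 2 n t = (m + ½) λ.
The fourth-smallest nonzero thickness corresponds to m = 3: t = (m + ½) λ / (2 n) = 3.50 × 462 / (2 × 1.37) = 590 nm.

590 nm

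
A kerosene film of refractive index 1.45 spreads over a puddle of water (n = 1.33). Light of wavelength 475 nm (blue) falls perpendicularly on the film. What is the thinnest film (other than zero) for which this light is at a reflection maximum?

81.9 nm

Ray reflecting at the top interface goes from n = 1.0 toward n = 1.45: a half-wave phase shift.
Bottom surface (1.45 → 1.33): reflection off a lower-index medium gives no phase shift.
The two reflections differ by half a wavelength.
For strong reflection here: 2 n t = (m + ½) λ.
Minimum at m = 0: t = λ / (4 n) = 475 / (4 × 1.45) = 81.9 nm.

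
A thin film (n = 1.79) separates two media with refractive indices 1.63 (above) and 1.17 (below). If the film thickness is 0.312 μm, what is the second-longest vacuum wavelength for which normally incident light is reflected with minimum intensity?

Ray reflecting at the top interface goes from n = 1.63 toward n = 1.79: a half-wave phase shift.
Bottom surface (1.79 → 1.17): reflection off a lower-index medium gives no phase shift.
The two reflections differ by half a wavelength.
So the condition for destructive reflection is 2 n t = m λ.
λ = 2 n t / m. The second-longest wavelength is m = 2: λ = 2 × 1.79 × 312 / 2.00 = 558 nm.

558 nm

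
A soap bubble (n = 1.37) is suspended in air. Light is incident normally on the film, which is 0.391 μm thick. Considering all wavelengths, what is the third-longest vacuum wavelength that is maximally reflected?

429 nm

At the upper boundary (n = 1.0 to n = 1.37) the reflected ray undergoes a half-wave phase shift.
Bottom surface (1.37 → 1.0): reflection off a lower-index medium gives no phase shift.
Exactly one π shift → a net half-wave offset.
For strong reflection here: 2 n t = (m + ½) λ.
λ = 2 n t / (m + ½). The third-longest wavelength is m = 2: λ = 2 × 1.37 × 391 / 2.50 = 429 nm.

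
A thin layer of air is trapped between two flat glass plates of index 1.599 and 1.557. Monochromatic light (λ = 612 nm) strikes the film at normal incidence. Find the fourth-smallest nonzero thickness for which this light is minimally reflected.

Top surface (1.599 → 1.0): reflection off a lower-index medium gives no phase shift.
Ray reflecting at the bottom interface goes from n = 1.0 toward n = 1.557: a half-wave phase shift.
Exactly one π shift → a net half-wave offset.
For minimum reflection here: 2 n t = m λ.
The fourth-smallest nonzero thickness corresponds to m = 4: t = m λ / (2 n) = 4.00 × 612 / (2 × 1.0) = 1224 nm.

1224 nm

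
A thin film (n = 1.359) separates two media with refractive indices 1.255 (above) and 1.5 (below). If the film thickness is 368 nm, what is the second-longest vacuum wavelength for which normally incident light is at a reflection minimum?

667 nm

Top surface (1.255 → 1.359): reflection off a higher-index medium gives a half-wave phase shift.
Bottom surface (1.359 → 1.5): reflection off a higher-index medium gives a half-wave phase shift.
Zero or two π shifts → no net half-wave offset.
So the condition for destructive reflection is 2 n t = (m + ½) λ.
λ = 2 n t / (m + ½). The second-longest wavelength is m = 1: λ = 2 × 1.359 × 368 / 1.50 = 667 nm.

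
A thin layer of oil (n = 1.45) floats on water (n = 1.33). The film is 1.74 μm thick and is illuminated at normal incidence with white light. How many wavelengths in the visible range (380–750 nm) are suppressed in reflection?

7

At the upper boundary (n = 1.0 to n = 1.45) the reflected ray undergoes a half-wave phase shift.
At the lower boundary (n = 1.45 to n = 1.33) the reflected ray undergoes no phase shift.
Exactly one π shift → a net half-wave offset.
With one net inversion, destructive interference in reflection requires 2 n t = m λ.
λ = 2 n t / m = 5046 / m nm.
m=6: 841 nm (IR); m=7: 721 nm (visible); m=8: 631 nm (visible); m=9: 561 nm (visible); m=10: 505 nm (visible); m=11: 459 nm (visible); m=12: 421 nm (visible); m=13: 388 nm (visible); m=14: 360 nm (UV).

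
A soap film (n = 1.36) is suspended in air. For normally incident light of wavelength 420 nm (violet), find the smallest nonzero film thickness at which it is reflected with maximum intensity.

At the upper boundary (n = 1.0 to n = 1.36) the reflected ray undergoes a half-wave phase shift.
Ray reflecting at the bottom interface goes from n = 1.36 toward n = 1.0: no phase shift.
Exactly one π shift → a net half-wave offset.
For bright reflection here: 2 n t = (m + ½) λ.
Minimum at m = 0: t = λ / (4 n) = 420 / (4 × 1.36) = 77.2 nm.

77.2 nm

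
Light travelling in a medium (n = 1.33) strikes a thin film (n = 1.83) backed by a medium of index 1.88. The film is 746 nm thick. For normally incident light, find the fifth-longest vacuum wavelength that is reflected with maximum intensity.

546 nm

Ray reflecting at the top interface goes from n = 1.33 toward n = 1.83: a half-wave phase shift.
At the lower boundary (n = 1.83 to n = 1.88) the reflected ray undergoes a half-wave phase shift.
The two reflections carry the same phase change, so no net offset.
With no net inversion, constructive interference in reflection requires 2 n t = m λ.
λ = 2 n t / m. The fifth-longest wavelength is m = 5: λ = 2 × 1.83 × 746 / 5.00 = 546 nm.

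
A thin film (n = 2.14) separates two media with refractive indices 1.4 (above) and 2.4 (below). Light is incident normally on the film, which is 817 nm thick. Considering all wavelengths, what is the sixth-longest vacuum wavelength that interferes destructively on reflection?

636 nm

Ray reflecting at the top interface goes from n = 1.4 toward n = 2.14: a half-wave phase shift.
Bottom surface (2.14 → 2.4): reflection off a higher-index medium gives a half-wave phase shift.
Zero or two π shifts → no net half-wave offset.
For weak reflection here: 2 n t = (m + ½) λ.
λ = 2 n t / (m + ½). The sixth-longest wavelength is m = 5: λ = 2 × 2.14 × 817 / 5.50 = 636 nm.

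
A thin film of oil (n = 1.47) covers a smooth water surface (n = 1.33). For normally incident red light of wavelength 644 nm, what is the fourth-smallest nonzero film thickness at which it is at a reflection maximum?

Ray reflecting at the top interface goes from n = 1.0 toward n = 1.47: a half-wave phase shift.
At the lower boundary (n = 1.47 to n = 1.33) the reflected ray undergoes no phase shift.
Net: one phase inversion between the two reflected rays.
So the condition for constructive reflection is 2 n t = (m + ½) λ.
The fourth-smallest nonzero thickness corresponds to m = 3: t = (m + ½) λ / (2 n) = 3.50 × 644 / (2 × 1.47) = 767 nm.

767 nm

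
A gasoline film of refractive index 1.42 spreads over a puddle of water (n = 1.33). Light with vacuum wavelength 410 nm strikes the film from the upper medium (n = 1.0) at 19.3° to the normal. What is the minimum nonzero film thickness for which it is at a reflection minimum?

148 nm

Ray reflecting at the top interface goes from n = 1.0 toward n = 1.42: a half-wave phase shift.
Ray reflecting at the bottom interface goes from n = 1.42 toward n = 1.33: no phase shift.
Net: one phase inversion between the two reflected rays.
So the condition for destructive reflection is 2 n t cos θ_r = m λ.
Snell's law: 1.0 sin 19.3° = 1.42 sin θ_r → sin θ_r = 0.233, cos θ_r = 0.973.
Minimum nonzero at m = 1: t = λ / (2 n cos θ_r) = 410 / (2 × 1.42 × 0.973) = 148 nm.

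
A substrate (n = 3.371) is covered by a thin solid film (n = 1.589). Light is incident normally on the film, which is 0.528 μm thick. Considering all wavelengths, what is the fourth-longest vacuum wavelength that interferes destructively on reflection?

479 nm

Top surface (1.0 → 1.589): reflection off a higher-index medium gives a half-wave phase shift.
At the lower boundary (n = 1.589 to n = 3.371) the reflected ray undergoes a half-wave phase shift.
The two reflections carry the same phase change, so no net offset.
With no net inversion, destructive interference in reflection requires 2 n t = (m + ½) λ.
λ = 2 n t / (m + ½). The fourth-longest wavelength is m = 3: λ = 2 × 1.589 × 528 / 3.50 = 479 nm.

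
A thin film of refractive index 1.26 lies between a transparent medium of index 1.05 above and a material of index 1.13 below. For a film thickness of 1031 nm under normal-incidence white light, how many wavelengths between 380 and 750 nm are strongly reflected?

Ray reflecting at the top interface goes from n = 1.05 toward n = 1.26: a half-wave phase shift.
Ray reflecting at the bottom interface goes from n = 1.26 toward n = 1.13: no phase shift.
Exactly one π shift → a net half-wave offset.
With one net inversion, constructive interference in reflection requires 2 n t = (m + ½) λ.
λ = 2 n t / (m + ½) = 2598 / (m + ½) nm.
m=2: 1039 nm (IR); m=3: 742 nm (visible); m=4: 577 nm (visible); m=5: 472 nm (visible); m=6: 400 nm (visible); m=7: 346 nm (UV).

4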